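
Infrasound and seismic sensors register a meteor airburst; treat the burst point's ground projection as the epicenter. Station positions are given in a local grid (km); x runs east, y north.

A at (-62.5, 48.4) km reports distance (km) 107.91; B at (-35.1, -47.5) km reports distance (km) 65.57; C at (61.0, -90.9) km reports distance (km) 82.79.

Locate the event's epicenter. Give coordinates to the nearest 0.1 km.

(23.1, -17.3)

Circle about each station: (x + 62.5)² + (y − 48.4)² = 107.91²; (x + 35.1)² + (y + 47.5)² = 65.57²; (x − 61.0)² + (y + 90.9)² = 82.79².
Subtracting the A equation from the B and C equations removes the quadratic terms:
54.8 x − 191.8 y = 4584.59
247.0 x − 278.6 y = 10525.38
Solving the 2×2 system: x ≈ 23.1, y ≈ -17.3 km.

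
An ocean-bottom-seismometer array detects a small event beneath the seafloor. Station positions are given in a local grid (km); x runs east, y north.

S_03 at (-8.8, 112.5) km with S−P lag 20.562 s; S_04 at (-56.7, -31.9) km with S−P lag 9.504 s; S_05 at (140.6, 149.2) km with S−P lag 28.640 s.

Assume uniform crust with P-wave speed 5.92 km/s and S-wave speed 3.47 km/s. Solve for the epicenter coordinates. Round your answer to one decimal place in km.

x ≈ 18.7 km, y ≈ -57.7 km

Distance from S−P lag: d = Δt · v_P v_S / (v_P − v_S) = Δt · (5.92·3.47)/(5.92−3.47) ≈ 8.3847·Δt.
So d_S_03 = 172.41, d_S_04 = 79.69, d_S_05 = 240.14 km.
Circle about each station: (x + 8.8)² + (y − 112.5)² = 172.41²; (x + 56.7)² + (y + 31.9)² = 79.69²; (x − 140.6)² + (y − 149.2)² = 240.14².
Subtracting pairs of circle equations eliminates x²+y² and gives linear equations (the radical axes):
-95.8 x − 288.8 y = 14873.52
298.8 x + 73.4 y = 1353.30
Solving the 2×2 system: x ≈ 18.7, y ≈ -57.7 km.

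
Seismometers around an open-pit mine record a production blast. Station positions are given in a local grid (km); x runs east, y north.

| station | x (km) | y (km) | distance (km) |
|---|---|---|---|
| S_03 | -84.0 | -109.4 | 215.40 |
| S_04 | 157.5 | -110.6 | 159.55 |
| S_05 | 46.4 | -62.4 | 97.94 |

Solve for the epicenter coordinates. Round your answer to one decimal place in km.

80.8 km east, 29.3 km north

Circle about each station: (x + 84.0)² + (y + 109.4)² = 215.40²; (x − 157.5)² + (y + 110.6)² = 159.55²; (x − 46.4)² + (y + 62.4)² = 97.94².
Subtracting the S_03 equation from the S_04 and S_05 equations removes the quadratic terms:
483.0 x − 2.4 y = 38955.21
260.8 x + 94.0 y = 23827.28
Solving the 2×2 system: x ≈ 80.8, y ≈ 29.3 km.
Check against S_03 (with the unrounded x, y): √((x + 84.0)²+(y + 109.4)²) = 215.40 ≈ 215.40 km. ✓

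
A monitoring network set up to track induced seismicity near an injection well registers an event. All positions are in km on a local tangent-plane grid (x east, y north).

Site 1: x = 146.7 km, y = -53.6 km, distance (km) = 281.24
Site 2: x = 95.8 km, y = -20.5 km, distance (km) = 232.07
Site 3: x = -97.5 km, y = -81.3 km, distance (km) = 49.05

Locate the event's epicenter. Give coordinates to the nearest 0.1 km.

(-134.5, -49.1)

Circle about each station: (x − 146.7)² + (y + 53.6)² = 281.24²; (x − 95.8)² + (y + 20.5)² = 232.07²; (x + 97.5)² + (y + 81.3)² = 49.05².
Subtracting the Site 1 equation from the Site 2 and Site 3 equations removes the quadratic terms:
-101.8 x + 66.2 y = 10443.49
-488.4 x − 55.4 y = 68412.13
Solving the 2×2 system: x ≈ -134.5, y ≈ -49.1 km.
Check against Site 1 (with the unrounded x, y): √((x − 146.7)²+(y + 53.6)²) = 281.24 ≈ 281.24 km. ✓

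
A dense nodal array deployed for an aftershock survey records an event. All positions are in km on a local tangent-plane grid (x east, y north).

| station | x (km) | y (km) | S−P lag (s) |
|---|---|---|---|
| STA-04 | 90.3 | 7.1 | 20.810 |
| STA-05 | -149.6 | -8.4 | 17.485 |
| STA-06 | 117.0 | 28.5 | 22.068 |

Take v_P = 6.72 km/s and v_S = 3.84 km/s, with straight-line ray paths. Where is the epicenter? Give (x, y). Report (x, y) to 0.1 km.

x ≈ -58.7 km, y ≈ 119.2 km

Distance from S−P lag: d = Δt · v_P v_S / (v_P − v_S) = Δt · (6.72·3.84)/(6.72−3.84) ≈ 8.9600·Δt.
So d_STA-04 = 186.46, d_STA-05 = 156.67, d_STA-06 = 197.73 km.
Circle about each station: (x − 90.3)² + (y − 7.1)² = 186.46²; (x + 149.6)² + (y + 8.4)² = 156.67²; (x − 117.0)² + (y − 28.5)² = 197.73².
Subtracting the STA-04 equation from the STA-05 and STA-06 equations removes the quadratic terms:
-479.8 x − 31.0 y = 24468.06
53.4 x + 42.8 y = 1966.93
Solving the 2×2 system: x ≈ -58.7, y ≈ 119.2 km.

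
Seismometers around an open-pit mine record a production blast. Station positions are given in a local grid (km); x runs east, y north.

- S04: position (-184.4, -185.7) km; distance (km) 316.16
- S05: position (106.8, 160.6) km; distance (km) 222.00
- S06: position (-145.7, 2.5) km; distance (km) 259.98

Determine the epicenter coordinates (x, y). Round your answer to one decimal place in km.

x ≈ 106.3 km, y ≈ -61.4 km

Circle about each station: (x + 184.4)² + (y + 185.7)² = 316.16²; (x − 106.8)² + (y − 160.6)² = 222.00²; (x + 145.7)² + (y − 2.5)² = 259.98².
Subtracting the S04 equation from the S05 and S06 equations removes the quadratic terms:
582.4 x + 692.6 y = 19383.90
77.4 x + 376.4 y = -14885.56
Solving the 2×2 system: x ≈ 106.3, y ≈ -61.4 km.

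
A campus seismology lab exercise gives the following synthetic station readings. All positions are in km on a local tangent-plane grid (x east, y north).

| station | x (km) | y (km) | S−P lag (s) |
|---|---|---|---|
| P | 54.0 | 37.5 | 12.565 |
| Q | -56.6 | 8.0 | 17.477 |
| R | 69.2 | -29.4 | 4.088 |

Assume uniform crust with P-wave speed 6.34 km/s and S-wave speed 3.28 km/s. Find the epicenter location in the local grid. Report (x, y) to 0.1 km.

(48.3, -47.7)

Distance from S−P lag: d = Δt · v_P v_S / (v_P − v_S) = Δt · (6.34·3.28)/(6.34−3.28) ≈ 6.7958·Δt.
So d_P = 85.39, d_Q = 118.77, d_R = 27.78 km.
Circle about each station: (x − 54.0)² + (y − 37.5)² = 85.39²; (x + 56.6)² + (y − 8.0)² = 118.77²; (x − 69.2)² + (y + 29.4)² = 27.78².
Subtracting pairs of circle equations eliminates x²+y² and gives linear equations (the radical axes):
-221.2 x − 59.0 y = -7869.55
30.4 x − 133.8 y = 7850.47
Solving the 2×2 system: x ≈ 48.3, y ≈ -47.7 km.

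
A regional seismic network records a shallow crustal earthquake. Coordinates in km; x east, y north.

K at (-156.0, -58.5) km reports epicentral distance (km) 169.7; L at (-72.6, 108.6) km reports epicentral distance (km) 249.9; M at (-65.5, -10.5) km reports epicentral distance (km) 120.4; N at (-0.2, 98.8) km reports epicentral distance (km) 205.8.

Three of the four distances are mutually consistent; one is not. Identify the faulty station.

Solve using three stations at a time. Using K, M, N (subtract circle equations pairwise → linear system) gives (x, y) ≈ (6.7, -106.9).
Distances from that point to each station vs reported:
  K: calculated 169.7 vs reported 169.7 → residual 0.0 km
  L: calculated 229.6 vs reported 249.9 → residual 20.3 km
  M: calculated 120.4 vs reported 120.4 → residual 0.0 km
  N: calculated 205.8 vs reported 205.8 → residual 0.0 km
K, M, N are mutually consistent (residuals ≈ 0); L is off by 20.3 km.

L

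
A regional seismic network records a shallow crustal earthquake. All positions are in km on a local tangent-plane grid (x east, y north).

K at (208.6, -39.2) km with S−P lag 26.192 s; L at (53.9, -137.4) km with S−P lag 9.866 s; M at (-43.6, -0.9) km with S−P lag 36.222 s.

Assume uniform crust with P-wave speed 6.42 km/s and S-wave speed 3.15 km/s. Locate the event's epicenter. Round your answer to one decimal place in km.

x ≈ 107.8 km, y ≈ -166.0 km

Distance from S−P lag: d = Δt · v_P v_S / (v_P − v_S) = Δt · (6.42·3.15)/(6.42−3.15) ≈ 6.1844·Δt.
So d_K = 161.98, d_L = 61.02, d_M = 224.01 km.
Circle about each station: (x − 208.6)² + (y + 39.2)² = 161.98²; (x − 53.9)² + (y + 137.4)² = 61.02²; (x + 43.6)² + (y + 0.9)² = 224.01².
Subtracting pairs of circle equations eliminates x²+y² and gives linear equations (the radical axes):
-309.4 x − 196.4 y = -752.55
-504.4 x + 76.6 y = -67091.79
Solving the 2×2 system: x ≈ 107.8, y ≈ -166.0 km.
Check against K (with the unrounded x, y): √((x − 208.6)²+(y + 39.2)²) = 161.98 ≈ 161.98 km. ✓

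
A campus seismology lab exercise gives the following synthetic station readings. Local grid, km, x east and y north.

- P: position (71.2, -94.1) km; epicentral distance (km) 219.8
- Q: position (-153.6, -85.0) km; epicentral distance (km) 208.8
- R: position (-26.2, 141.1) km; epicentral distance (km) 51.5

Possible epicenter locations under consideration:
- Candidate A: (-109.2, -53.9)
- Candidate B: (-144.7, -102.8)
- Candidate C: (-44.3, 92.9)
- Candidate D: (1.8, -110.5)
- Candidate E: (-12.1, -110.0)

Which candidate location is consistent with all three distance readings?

For each candidate, compare |candidate − station| to the reported distance:
Candidate A: residuals P 35.0, Q 154.6, R 160.4 → max 160.4 km
Candidate B: residuals P 3.7, Q 188.9, R 219.7 → max 219.7 km
Candidate C: residuals P 0.0, Q 0.0, R 0.0 → max 0.0 km
Candidate D: residuals P 148.5, Q 51.3, R 201.7 → max 201.7 km
Candidate E: residuals P 135.0, Q 65.1, R 200.0 → max 200.0 km
Only Candidate C has all residuals ≈ 0.

Candidate C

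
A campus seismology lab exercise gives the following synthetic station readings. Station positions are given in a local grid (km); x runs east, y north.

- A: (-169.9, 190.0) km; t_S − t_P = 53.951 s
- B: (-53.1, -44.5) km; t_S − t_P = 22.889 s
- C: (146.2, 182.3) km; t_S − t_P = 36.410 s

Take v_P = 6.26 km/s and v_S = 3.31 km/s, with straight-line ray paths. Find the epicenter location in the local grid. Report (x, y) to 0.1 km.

Distance from S−P lag: d = Δt · v_P v_S / (v_P − v_S) = Δt · (6.26·3.31)/(6.26−3.31) ≈ 7.0239·Δt.
So d_A = 378.95, d_B = 160.77, d_C = 255.74 km.
Circle about each station: (x + 169.9)² + (y − 190.0)² = 378.95²; (x + 53.1)² + (y + 44.5)² = 160.77²; (x − 146.2)² + (y − 182.3)² = 255.74².
Subtracting pairs of circle equations eliminates x²+y² and gives linear equations (the radical axes):
233.6 x − 469.0 y = 57589.96
632.2 x − 15.4 y = 67841.87
Solving the 2×2 system: x ≈ 105.6, y ≈ -70.2 km.

105.6 km east, -70.2 km north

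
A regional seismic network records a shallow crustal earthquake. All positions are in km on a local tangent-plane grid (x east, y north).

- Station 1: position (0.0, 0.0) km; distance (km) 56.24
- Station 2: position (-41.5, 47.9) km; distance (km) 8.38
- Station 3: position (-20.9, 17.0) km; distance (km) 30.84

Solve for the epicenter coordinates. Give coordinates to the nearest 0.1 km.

Circle about each station: x² + y² = 56.24²; (x + 41.5)² + (y − 47.9)² = 8.38²; (x + 20.9)² + (y − 17.0)² = 30.84².
Subtracting the Station 1 equation from the Station 2 and Station 3 equations removes the quadratic terms:
-83.0 x + 95.8 y = 7109.37
-41.8 x + 34.0 y = 2937.64
Solving the 2×2 system: x ≈ -33.6, y ≈ 45.1 km.

x ≈ -33.6 km, y ≈ 45.1 km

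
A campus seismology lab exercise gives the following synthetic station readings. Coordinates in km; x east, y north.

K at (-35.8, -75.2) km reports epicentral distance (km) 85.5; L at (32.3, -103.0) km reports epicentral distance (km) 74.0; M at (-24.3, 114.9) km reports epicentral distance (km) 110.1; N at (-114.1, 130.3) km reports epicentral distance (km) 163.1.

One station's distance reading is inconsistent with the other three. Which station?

L

Solve using three stations at a time. Using K, M, N (subtract circle equations pairwise → linear system) gives (x, y) ≈ (-8.6, 5.9).
Distances from that point to each station vs reported:
  K: calculated 85.5 vs reported 85.5 → residual 0.0 km
  L: calculated 116.3 vs reported 74.0 → residual 42.3 km
  M: calculated 110.1 vs reported 110.1 → residual 0.0 km
  N: calculated 163.1 vs reported 163.1 → residual 0.0 km
K, M, N are mutually consistent (residuals ≈ 0); L is off by 42.3 km.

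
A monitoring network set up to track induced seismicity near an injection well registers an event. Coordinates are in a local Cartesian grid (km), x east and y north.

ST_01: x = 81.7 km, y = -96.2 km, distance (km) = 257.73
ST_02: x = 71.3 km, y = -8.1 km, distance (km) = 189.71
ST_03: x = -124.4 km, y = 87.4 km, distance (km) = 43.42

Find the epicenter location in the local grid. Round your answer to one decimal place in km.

(-83.4, 101.7)

Circle about each station: (x − 81.7)² + (y + 96.2)² = 257.73²; (x − 71.3)² + (y + 8.1)² = 189.71²; (x + 124.4)² + (y − 87.4)² = 43.42².
Subtracting the ST_01 equation from the ST_02 and ST_03 equations removes the quadratic terms:
-20.8 x + 176.2 y = 19654.84
-412.2 x + 367.2 y = 71724.25
Solving the 2×2 system: x ≈ -83.4, y ≈ 101.7 km.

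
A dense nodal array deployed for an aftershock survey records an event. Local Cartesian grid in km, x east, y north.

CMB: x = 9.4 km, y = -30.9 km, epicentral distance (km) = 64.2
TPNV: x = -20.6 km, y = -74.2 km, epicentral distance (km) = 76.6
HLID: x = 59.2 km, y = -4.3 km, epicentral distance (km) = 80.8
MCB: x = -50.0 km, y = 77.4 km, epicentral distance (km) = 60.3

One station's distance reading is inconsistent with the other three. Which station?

TPNV

Solve using three stations at a time. Using CMB, HLID, MCB (subtract circle equations pairwise → linear system) gives (x, y) ≈ (-14.6, 28.6).
Distances from that point to each station vs reported:
  CMB: calculated 64.2 vs reported 64.2 → residual 0.0 km
  TPNV: calculated 103.0 vs reported 76.6 → residual 26.4 km
  HLID: calculated 80.8 vs reported 80.8 → residual 0.0 km
  MCB: calculated 60.3 vs reported 60.3 → residual 0.0 km
CMB, HLID, MCB are mutually consistent (residuals ≈ 0); TPNV is off by 26.4 km.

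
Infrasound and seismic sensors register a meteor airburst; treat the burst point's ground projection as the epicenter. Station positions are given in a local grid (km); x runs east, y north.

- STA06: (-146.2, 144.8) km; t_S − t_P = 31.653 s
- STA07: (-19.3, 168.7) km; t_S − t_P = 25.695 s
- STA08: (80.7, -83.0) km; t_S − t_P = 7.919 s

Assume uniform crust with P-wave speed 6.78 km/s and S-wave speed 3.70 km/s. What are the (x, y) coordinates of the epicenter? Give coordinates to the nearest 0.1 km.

42.0 km east, -31.4 km north

Distance from S−P lag: d = Δt · v_P v_S / (v_P − v_S) = Δt · (6.78·3.70)/(6.78−3.70) ≈ 8.1448·Δt.
So d_STA06 = 257.81, d_STA07 = 209.28, d_STA08 = 64.50 km.
Circle about each station: (x + 146.2)² + (y − 144.8)² = 257.81²; (x + 19.3)² + (y − 168.7)² = 209.28²; (x − 80.7)² + (y + 83.0)² = 64.50².
Subtracting the STA06 equation from the STA07 and STA08 equations removes the quadratic terms:
253.8 x + 47.8 y = 9158.58
453.8 x − 455.6 y = 33365.76
Solving the 2×2 system: x ≈ 42.0, y ≈ -31.4 km.
Check against STA06 (with the unrounded x, y): √((x + 146.2)²+(y − 144.8)²) = 257.81 ≈ 257.81 km. ✓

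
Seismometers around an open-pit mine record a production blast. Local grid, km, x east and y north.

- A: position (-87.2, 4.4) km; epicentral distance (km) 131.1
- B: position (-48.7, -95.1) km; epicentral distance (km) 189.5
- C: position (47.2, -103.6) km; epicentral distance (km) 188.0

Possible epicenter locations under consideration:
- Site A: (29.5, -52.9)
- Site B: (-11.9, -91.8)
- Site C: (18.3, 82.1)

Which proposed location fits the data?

For each candidate, compare |candidate − station| to the reported distance:
Site A: residuals A 1.1, B 100.6, C 134.3 → max 134.3 km
Site B: residuals A 8.9, B 152.6, C 127.7 → max 152.6 km
Site C: residuals A 0.1, B 0.1, C 0.1 → max 0.1 km
Only Site C has all residuals ≈ 0.

Site C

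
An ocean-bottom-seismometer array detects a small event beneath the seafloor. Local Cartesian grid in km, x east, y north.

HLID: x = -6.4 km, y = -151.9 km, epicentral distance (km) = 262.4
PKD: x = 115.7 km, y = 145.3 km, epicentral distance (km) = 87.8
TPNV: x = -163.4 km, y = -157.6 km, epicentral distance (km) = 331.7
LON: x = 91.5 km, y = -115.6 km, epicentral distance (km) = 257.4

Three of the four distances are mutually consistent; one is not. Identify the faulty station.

LON

Solve using three stations at a time. Using HLID, PKD, TPNV (subtract circle equations pairwise → linear system) gives (x, y) ≈ (36.7, 106.9).
Distances from that point to each station vs reported:
  HLID: calculated 262.4 vs reported 262.4 → residual 0.0 km
  PKD: calculated 87.8 vs reported 87.8 → residual 0.0 km
  TPNV: calculated 331.7 vs reported 331.7 → residual 0.0 km
  LON: calculated 229.2 vs reported 257.4 → residual 28.2 km
HLID, PKD, TPNV are mutually consistent (residuals ≈ 0); LON is off by 28.2 km.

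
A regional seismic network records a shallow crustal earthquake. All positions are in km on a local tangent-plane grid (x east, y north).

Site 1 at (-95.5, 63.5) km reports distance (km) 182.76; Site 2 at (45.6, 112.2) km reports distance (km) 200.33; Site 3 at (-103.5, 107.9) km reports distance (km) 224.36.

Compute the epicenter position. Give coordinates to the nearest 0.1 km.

10.9 km east, -85.1 km north

Circle about each station: (x + 95.5)² + (y − 63.5)² = 182.76²; (x − 45.6)² + (y − 112.2)² = 200.33²; (x + 103.5)² + (y − 107.9)² = 224.36².
Subtracting the Site 1 equation from the Site 2 and Site 3 equations removes the quadratic terms:
282.2 x + 97.4 y = -5215.19
-16.0 x + 88.8 y = -7734.03
Solving the 2×2 system: x ≈ 10.9, y ≈ -85.1 km.
Check against Site 1 (with the unrounded x, y): √((x + 95.5)²+(y − 63.5)²) = 182.79 ≈ 182.76 km. ✓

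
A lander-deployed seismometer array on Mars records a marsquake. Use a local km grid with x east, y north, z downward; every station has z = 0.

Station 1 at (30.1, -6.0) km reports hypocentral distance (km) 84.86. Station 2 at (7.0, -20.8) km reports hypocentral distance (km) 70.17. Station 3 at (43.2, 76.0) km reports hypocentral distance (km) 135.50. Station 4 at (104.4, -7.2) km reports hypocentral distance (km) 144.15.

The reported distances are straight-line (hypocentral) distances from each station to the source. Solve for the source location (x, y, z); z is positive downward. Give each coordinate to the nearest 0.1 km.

x ≈ -24.4 km, y ≈ -23.3 km, depth ≈ 62.7 km

Each station gives a sphere (x−x_i)² + (y−y_i)² + z² = d_i² (stations at z=0).
Subtracting the Station 1 sphere from Station 2 and Station 3: z² cancels, leaving linear equations in x and y:
-46.2 x − 29.6 y = 1817.02
26.2 x + 164.0 y = -4458.80
Solving: x ≈ -24.409, y ≈ -23.288 km (keep extra digits for the depth step; rounded: -24.4, -23.3).
Then from the Station 1 sphere: z² = 84.86² − (x − 30.1)² − (y + 6.0)² with x = -24.409, y = -23.288, so z ≈ 62.699 ≈ 62.7 km.
Check against Station 4 (with the unrounded solution): distance 144.16 ≈ 144.15 km. ✓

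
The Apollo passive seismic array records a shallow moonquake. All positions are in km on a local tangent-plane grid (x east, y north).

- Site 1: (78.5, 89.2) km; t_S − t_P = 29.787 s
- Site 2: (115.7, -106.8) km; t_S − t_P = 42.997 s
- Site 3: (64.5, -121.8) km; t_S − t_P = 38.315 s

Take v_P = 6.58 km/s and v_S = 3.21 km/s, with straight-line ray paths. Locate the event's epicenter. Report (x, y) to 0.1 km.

Distance from S−P lag: d = Δt · v_P v_S / (v_P − v_S) = Δt · (6.58·3.21)/(6.58−3.21) ≈ 6.2676·Δt.
So d_Site 1 = 186.69, d_Site 2 = 269.49, d_Site 3 = 240.14 km.
Circle about each station: (x − 78.5)² + (y − 89.2)² = 186.69²; (x − 115.7)² + (y + 106.8)² = 269.49²; (x − 64.5)² + (y + 121.8)² = 240.14².
Subtracting pairs of circle equations eliminates x²+y² and gives linear equations (the radical axes):
74.4 x − 392.0 y = -27097.86
-28.0 x − 422.0 y = -17937.46
Solving the 2×2 system: x ≈ -103.9, y ≈ 49.4 km.

x ≈ -103.9 km, y ≈ 49.4 km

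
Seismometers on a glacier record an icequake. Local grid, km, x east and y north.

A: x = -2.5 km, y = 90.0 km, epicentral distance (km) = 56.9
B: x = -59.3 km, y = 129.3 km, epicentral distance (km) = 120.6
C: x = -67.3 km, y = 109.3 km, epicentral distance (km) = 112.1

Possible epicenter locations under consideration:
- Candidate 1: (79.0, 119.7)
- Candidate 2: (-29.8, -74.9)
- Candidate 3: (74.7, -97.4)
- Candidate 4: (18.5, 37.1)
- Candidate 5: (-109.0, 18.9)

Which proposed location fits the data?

Candidate 4

For each candidate, compare |candidate − station| to the reported distance:
Candidate 1: residuals A 29.8, B 18.0, C 34.6 → max 34.6 km
Candidate 2: residuals A 110.2, B 85.7, C 75.9 → max 110.2 km
Candidate 3: residuals A 145.8, B 142.7, C 138.7 → max 145.8 km
Candidate 4: residuals A 0.0, B 0.0, C 0.0 → max 0.0 km
Candidate 5: residuals A 71.2, B 0.5, C 12.5 → max 71.2 km
Only Candidate 4 has all residuals ≈ 0.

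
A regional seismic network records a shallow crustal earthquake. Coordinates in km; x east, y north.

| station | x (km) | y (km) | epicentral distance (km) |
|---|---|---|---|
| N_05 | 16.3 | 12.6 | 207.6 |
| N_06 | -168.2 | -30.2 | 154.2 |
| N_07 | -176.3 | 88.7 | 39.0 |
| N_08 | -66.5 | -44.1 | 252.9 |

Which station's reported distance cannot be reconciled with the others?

N_08

Solve using three stations at a time. Using N_05, N_06, N_07 (subtract circle equations pairwise → linear system) gives (x, y) ≈ (-159.1, 123.7).
Distances from that point to each station vs reported:
  N_05: calculated 207.6 vs reported 207.6 → residual 0.0 km
  N_06: calculated 154.2 vs reported 154.2 → residual 0.0 km
  N_07: calculated 39.1 vs reported 39.0 → residual 0.1 km
  N_08: calculated 191.7 vs reported 252.9 → residual 61.2 km
N_05, N_06, N_07 are mutually consistent (residuals ≈ 0); N_08 is off by 61.2 km.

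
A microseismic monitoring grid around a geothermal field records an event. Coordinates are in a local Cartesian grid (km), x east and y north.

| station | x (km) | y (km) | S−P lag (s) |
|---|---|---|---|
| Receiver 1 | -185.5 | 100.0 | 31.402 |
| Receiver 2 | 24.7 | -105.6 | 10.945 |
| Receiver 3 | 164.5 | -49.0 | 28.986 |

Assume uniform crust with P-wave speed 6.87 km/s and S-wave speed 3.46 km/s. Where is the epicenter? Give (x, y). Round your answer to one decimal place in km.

Distance from S−P lag: d = Δt · v_P v_S / (v_P − v_S) = Δt · (6.87·3.46)/(6.87−3.46) ≈ 6.9707·Δt.
So d_Receiver 1 = 218.89, d_Receiver 2 = 76.29, d_Receiver 3 = 202.05 km.
Circle about each station: (x + 185.5)² + (y − 100.0)² = 218.89²; (x − 24.7)² + (y + 105.6)² = 76.29²; (x − 164.5)² + (y + 49.0)² = 202.05².
Subtracting pairs of circle equations eliminates x²+y² and gives linear equations (the radical axes):
420.4 x − 411.2 y = 9443.87
700.0 x − 298.0 y = -7860.37
Solving the 2×2 system: x ≈ -37.2, y ≈ -61.0 km.

x ≈ -37.2 km, y ≈ -61.0 km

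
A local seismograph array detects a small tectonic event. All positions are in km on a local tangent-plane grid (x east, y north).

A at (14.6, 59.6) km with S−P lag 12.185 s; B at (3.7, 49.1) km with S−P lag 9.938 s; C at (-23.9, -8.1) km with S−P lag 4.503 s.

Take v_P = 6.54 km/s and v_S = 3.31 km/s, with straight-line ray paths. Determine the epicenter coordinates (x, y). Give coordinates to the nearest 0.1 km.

Distance from S−P lag: d = Δt · v_P v_S / (v_P − v_S) = Δt · (6.54·3.31)/(6.54−3.31) ≈ 6.7020·Δt.
So d_A = 81.66, d_B = 66.60, d_C = 30.18 km.
Circle about each station: (x − 14.6)² + (y − 59.6)² = 81.66²; (x − 3.7)² + (y − 49.1)² = 66.60²; (x + 23.9)² + (y + 8.1)² = 30.18².
Subtracting the A equation from the B and C equations removes the quadratic terms:
-21.8 x − 21.0 y = 891.98
-77.0 x − 135.4 y = 2629.02
Solving the 2×2 system: x ≈ -49.1, y ≈ 8.5 km.

x ≈ -49.1 km, y ≈ 8.5 km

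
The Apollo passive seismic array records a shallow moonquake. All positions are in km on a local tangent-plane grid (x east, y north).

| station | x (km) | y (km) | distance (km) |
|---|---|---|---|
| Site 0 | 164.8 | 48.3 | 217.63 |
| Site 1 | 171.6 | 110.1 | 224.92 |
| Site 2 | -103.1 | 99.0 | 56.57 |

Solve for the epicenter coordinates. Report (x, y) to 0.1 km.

x ≈ -50.9 km, y ≈ 77.2 km

Circle about each station: (x − 164.8)² + (y − 48.3)² = 217.63²; (x − 171.6)² + (y − 110.1)² = 224.92²; (x + 103.1)² + (y − 99.0)² = 56.57².
Subtracting the Site 0 equation from the Site 1 and Site 2 equations removes the quadratic terms:
13.6 x + 123.6 y = 8850.45
-535.8 x + 101.4 y = 35101.33
Solving the 2×2 system: x ≈ -50.9, y ≈ 77.2 km.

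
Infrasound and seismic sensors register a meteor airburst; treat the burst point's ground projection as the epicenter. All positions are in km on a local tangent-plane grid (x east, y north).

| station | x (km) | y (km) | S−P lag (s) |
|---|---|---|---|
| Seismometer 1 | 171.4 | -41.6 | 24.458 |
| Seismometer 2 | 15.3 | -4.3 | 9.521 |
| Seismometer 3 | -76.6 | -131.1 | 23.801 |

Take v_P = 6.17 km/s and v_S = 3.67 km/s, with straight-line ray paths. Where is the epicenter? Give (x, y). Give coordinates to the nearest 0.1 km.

(-16.4, 75.9)

Distance from S−P lag: d = Δt · v_P v_S / (v_P − v_S) = Δt · (6.17·3.67)/(6.17−3.67) ≈ 9.0576·Δt.
So d_Seismometer 1 = 221.53, d_Seismometer 2 = 86.24, d_Seismometer 3 = 215.58 km.
Circle about each station: (x − 171.4)² + (y + 41.6)² = 221.53²; (x − 15.3)² + (y + 4.3)² = 86.24²; (x + 76.6)² + (y + 131.1)² = 215.58².
Subtracting the Seismometer 1 equation from the Seismometer 2 and Seismometer 3 equations removes the quadratic terms:
-312.2 x + 74.6 y = 10782.26
-496.0 x − 179.0 y = -5452.95
Solving the 2×2 system: x ≈ -16.4, y ≈ 75.9 km.
Check against Seismometer 1 (with the unrounded x, y): √((x − 171.4)²+(y + 41.6)²) = 221.53 ≈ 221.53 km. ✓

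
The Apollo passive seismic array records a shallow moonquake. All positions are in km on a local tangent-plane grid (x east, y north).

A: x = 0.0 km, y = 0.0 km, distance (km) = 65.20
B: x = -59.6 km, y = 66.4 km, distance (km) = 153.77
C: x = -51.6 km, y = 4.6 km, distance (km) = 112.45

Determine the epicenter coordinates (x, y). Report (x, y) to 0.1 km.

Circle about each station: x² + y² = 65.20²; (x + 59.6)² + (y − 66.4)² = 153.77²; (x + 51.6)² + (y − 4.6)² = 112.45².
Subtracting the A equation from the B and C equations removes the quadratic terms:
-119.2 x + 132.8 y = -11433.05
-103.2 x + 9.2 y = -5710.24
Solving the 2×2 system: x ≈ 51.8, y ≈ -39.6 km.

51.8 km east, -39.6 km north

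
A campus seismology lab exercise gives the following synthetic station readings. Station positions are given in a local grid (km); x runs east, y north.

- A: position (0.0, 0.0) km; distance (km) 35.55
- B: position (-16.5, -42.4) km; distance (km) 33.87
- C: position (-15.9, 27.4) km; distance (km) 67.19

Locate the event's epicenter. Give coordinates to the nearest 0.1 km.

Circle about each station: x² + y² = 35.55²; (x + 16.5)² + (y + 42.4)² = 33.87²; (x + 15.9)² + (y − 27.4)² = 67.19².
Subtracting pairs of circle equations eliminates x²+y² and gives linear equations (the radical axes):
-33.0 x − 84.8 y = 2186.64
-31.8 x + 54.8 y = -2247.12
Solving the 2×2 system: x ≈ 15.7, y ≈ -31.9 km.

15.7 km east, -31.9 km north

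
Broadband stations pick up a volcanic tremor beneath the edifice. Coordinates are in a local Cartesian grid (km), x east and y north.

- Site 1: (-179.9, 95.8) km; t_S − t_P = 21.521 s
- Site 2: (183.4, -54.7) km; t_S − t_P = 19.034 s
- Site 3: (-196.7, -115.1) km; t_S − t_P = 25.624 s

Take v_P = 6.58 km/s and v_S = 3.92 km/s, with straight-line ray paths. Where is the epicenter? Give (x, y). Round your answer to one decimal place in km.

x ≈ 13.5 km, y ≈ 17.4 km

Distance from S−P lag: d = Δt · v_P v_S / (v_P − v_S) = Δt · (6.58·3.92)/(6.58−3.92) ≈ 9.6968·Δt.
So d_Site 1 = 208.69, d_Site 2 = 184.57, d_Site 3 = 248.47 km.
Circle about each station: (x + 179.9)² + (y − 95.8)² = 208.69²; (x − 183.4)² + (y + 54.7)² = 184.57²; (x + 196.7)² + (y + 115.1)² = 248.47².
Subtracting pairs of circle equations eliminates x²+y² and gives linear equations (the radical axes):
726.6 x − 301.0 y = 4571.43
-33.6 x − 421.8 y = -7788.57
Solving the 2×2 system: x ≈ 13.5, y ≈ 17.4 km.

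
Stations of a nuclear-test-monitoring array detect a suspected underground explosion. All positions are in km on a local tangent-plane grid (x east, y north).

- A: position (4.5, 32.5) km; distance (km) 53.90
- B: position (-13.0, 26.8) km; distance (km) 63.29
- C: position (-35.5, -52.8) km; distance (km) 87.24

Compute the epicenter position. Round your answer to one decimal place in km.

Circle about each station: (x − 4.5)² + (y − 32.5)² = 53.90²; (x + 13.0)² + (y − 26.8)² = 63.29²; (x + 35.5)² + (y + 52.8)² = 87.24².
Subtracting pairs of circle equations eliminates x²+y² and gives linear equations (the radical axes):
-35.0 x − 11.4 y = -1289.67
-80.0 x − 170.6 y = -1734.02
Solving the 2×2 system: x ≈ 39.6, y ≈ -8.4 km.
Check against A (with the unrounded x, y): √((x − 4.5)²+(y − 32.5)²) = 53.88 ≈ 53.90 km. ✓

x ≈ 39.6 km, y ≈ -8.4 km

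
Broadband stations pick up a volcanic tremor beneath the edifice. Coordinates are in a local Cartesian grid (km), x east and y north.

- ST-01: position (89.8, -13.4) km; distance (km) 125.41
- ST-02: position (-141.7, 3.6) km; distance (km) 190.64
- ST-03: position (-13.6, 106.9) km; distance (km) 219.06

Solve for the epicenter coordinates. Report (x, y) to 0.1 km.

Circle about each station: (x − 89.8)² + (y + 13.4)² = 125.41²; (x + 141.7)² + (y − 3.6)² = 190.64²; (x + 13.6)² + (y − 106.9)² = 219.06².
Subtracting the ST-01 equation from the ST-02 and ST-03 equations removes the quadratic terms:
-463.0 x + 34.0 y = -8767.69
-206.8 x + 240.6 y = -28890.65
Solving the 2×2 system: x ≈ 10.8, y ≈ -110.8 km.
Check against ST-01 (with the unrounded x, y): √((x − 89.8)²+(y + 13.4)²) = 125.41 ≈ 125.41 km. ✓

x ≈ 10.8 km, y ≈ -110.8 km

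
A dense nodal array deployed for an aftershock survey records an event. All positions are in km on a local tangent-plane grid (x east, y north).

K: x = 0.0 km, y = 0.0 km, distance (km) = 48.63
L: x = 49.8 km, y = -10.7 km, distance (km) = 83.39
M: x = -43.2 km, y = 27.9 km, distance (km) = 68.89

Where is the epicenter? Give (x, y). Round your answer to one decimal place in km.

Circle about each station: x² + y² = 48.63²; (x − 49.8)² + (y + 10.7)² = 83.39²; (x + 43.2)² + (y − 27.9)² = 68.89².
Subtracting pairs of circle equations eliminates x²+y² and gives linear equations (the radical axes):
99.6 x − 21.4 y = -1994.49
-86.4 x + 55.8 y = 263.69
Solving the 2×2 system: x ≈ -28.5, y ≈ -39.4 km.

-28.5 km east, -39.4 km north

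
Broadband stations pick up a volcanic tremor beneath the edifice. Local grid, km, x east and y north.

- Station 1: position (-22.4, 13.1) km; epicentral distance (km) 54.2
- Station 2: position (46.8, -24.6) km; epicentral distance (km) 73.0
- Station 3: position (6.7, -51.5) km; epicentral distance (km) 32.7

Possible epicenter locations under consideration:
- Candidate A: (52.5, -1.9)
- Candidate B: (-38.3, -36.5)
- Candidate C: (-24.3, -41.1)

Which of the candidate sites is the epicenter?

For each candidate, compare |candidate − station| to the reported distance:
Candidate A: residuals Station 1 22.2, Station 2 49.6, Station 3 34.8 → max 49.6 km
Candidate B: residuals Station 1 2.1, Station 2 12.9, Station 3 14.7 → max 14.7 km
Candidate C: residuals Station 1 0.0, Station 2 0.0, Station 3 0.0 → max 0.0 km
Only Candidate C has all residuals ≈ 0.

Candidate C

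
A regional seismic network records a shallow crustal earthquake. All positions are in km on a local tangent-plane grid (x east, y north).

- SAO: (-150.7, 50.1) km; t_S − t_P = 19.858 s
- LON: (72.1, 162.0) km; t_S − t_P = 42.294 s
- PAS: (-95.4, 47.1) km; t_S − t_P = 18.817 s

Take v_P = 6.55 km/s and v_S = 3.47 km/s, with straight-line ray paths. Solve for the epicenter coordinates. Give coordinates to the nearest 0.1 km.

-110.8 km east, -90.9 km north

Distance from S−P lag: d = Δt · v_P v_S / (v_P − v_S) = Δt · (6.55·3.47)/(6.55−3.47) ≈ 7.3794·Δt.
So d_SAO = 146.54, d_LON = 312.10, d_PAS = 138.86 km.
Circle about each station: (x + 150.7)² + (y − 50.1)² = 146.54²; (x − 72.1)² + (y − 162.0)² = 312.10²; (x + 95.4)² + (y − 47.1)² = 138.86².
Subtracting the SAO equation from the LON and PAS equations removes the quadratic terms:
445.6 x + 223.8 y = -69710.53
110.6 x − 6.0 y = -11709.06
Solving the 2×2 system: x ≈ -110.8, y ≈ -90.9 km.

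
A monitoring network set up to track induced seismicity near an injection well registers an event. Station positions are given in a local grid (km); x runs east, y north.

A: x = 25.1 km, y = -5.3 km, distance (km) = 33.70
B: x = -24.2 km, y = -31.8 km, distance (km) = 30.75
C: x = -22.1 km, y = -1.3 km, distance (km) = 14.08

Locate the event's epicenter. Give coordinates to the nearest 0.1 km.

(-8.6, -5.3)

Circle about each station: (x − 25.1)² + (y + 5.3)² = 33.70²; (x + 24.2)² + (y + 31.8)² = 30.75²; (x + 22.1)² + (y + 1.3)² = 14.08².
Subtracting the A equation from the B and C equations removes the quadratic terms:
-98.6 x − 53.0 y = 1128.91
-94.4 x + 8.0 y = 769.44
Solving the 2×2 system: x ≈ -8.6, y ≈ -5.3 km.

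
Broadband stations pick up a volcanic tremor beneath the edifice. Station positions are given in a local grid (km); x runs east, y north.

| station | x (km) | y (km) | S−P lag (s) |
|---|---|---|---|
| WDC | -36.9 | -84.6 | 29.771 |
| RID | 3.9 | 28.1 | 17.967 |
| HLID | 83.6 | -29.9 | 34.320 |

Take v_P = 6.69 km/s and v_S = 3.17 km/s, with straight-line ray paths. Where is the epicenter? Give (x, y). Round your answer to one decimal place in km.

Distance from S−P lag: d = Δt · v_P v_S / (v_P − v_S) = Δt · (6.69·3.17)/(6.69−3.17) ≈ 6.0248·Δt.
So d_WDC = 179.36, d_RID = 108.25, d_HLID = 206.77 km.
Circle about each station: (x + 36.9)² + (y + 84.6)² = 179.36²; (x − 3.9)² + (y − 28.1)² = 108.25²; (x − 83.6)² + (y + 29.9)² = 206.77².
Subtracting the WDC equation from the RID and HLID equations removes the quadratic terms:
81.6 x + 225.4 y = 12738.00
241.0 x + 109.4 y = -11219.62
Solving the 2×2 system: x ≈ -86.4, y ≈ 87.8 km.

-86.4 km east, 87.8 km north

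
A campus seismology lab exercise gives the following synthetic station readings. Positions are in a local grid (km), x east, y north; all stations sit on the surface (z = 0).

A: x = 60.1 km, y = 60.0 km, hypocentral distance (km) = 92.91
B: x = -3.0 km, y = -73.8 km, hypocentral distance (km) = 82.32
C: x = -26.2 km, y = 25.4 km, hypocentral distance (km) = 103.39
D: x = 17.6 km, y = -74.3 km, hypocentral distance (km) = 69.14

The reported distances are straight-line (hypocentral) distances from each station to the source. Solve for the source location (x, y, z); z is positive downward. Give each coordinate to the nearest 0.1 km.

Each station gives a sphere (x−x_i)² + (y−y_i)² + z² = d_i² (stations at z=0).
Subtracting the A sphere from B and C: z² cancels, leaving linear equations in x and y:
-126.2 x − 267.6 y = 99.12
-172.6 x − 69.2 y = -7937.63
Solving: x ≈ 56.895, y ≈ -27.202 km (keep extra digits for the depth step; rounded: 56.9, -27.2).
Then from the A sphere: z² = 92.91² − (x − 60.1)² − (y − 60.0)² with x = 56.895, y = -27.202, so z ≈ 31.903 ≈ 31.9 km.
Check against D (with the unrounded solution): distance 69.14 ≈ 69.14 km. ✓

x ≈ 56.9 km, y ≈ -27.2 km, depth ≈ 31.9 km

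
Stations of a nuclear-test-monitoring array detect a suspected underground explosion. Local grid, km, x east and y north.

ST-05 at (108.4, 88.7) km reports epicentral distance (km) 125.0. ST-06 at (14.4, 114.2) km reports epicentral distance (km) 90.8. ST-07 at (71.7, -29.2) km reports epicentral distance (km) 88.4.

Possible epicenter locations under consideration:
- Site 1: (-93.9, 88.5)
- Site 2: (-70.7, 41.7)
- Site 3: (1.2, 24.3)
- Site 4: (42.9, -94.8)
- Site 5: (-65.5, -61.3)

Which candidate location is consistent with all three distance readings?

Site 3

For each candidate, compare |candidate − station| to the reported distance:
Site 1: residuals ST-05 77.3, ST-06 20.5, ST-07 114.8 → max 114.8 km
Site 2: residuals ST-05 60.2, ST-06 21.0, ST-07 70.7 → max 70.7 km
Site 3: residuals ST-05 0.1, ST-06 0.1, ST-07 0.1 → max 0.1 km
Site 4: residuals ST-05 69.8, ST-06 120.1, ST-07 16.8 → max 120.1 km
Site 5: residuals ST-05 104.7, ST-06 102.0, ST-07 52.5 → max 104.7 km
Only Site 3 has all residuals ≈ 0.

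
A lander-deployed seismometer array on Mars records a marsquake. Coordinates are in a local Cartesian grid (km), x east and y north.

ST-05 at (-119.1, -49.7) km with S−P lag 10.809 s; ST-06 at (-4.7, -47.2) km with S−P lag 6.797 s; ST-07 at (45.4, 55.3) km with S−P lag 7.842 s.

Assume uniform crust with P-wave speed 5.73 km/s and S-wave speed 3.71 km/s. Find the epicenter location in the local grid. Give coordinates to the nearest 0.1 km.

Distance from S−P lag: d = Δt · v_P v_S / (v_P − v_S) = Δt · (5.73·3.71)/(5.73−3.71) ≈ 10.5239·Δt.
So d_ST-05 = 113.75, d_ST-06 = 71.53, d_ST-07 = 82.53 km.
Circle about each station: (x + 119.1)² + (y + 49.7)² = 113.75²; (x + 4.7)² + (y + 47.2)² = 71.53²; (x − 45.4)² + (y − 55.3)² = 82.53².
Subtracting pairs of circle equations eliminates x²+y² and gives linear equations (the radical axes):
228.8 x + 5.0 y = -6582.45
329.0 x + 210.0 y = -5407.79
Solving the 2×2 system: x ≈ -29.2, y ≈ 20.0 km.

x ≈ -29.2 km, y ≈ 20.0 km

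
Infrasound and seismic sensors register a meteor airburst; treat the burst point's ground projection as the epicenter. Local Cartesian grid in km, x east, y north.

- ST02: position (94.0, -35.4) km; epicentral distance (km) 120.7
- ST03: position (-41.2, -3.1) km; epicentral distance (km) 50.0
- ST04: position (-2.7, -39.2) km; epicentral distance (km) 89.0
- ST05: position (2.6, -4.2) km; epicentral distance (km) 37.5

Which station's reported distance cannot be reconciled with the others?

ST04

Solve using three stations at a time. Using ST02, ST03, ST05 (subtract circle equations pairwise → linear system) gives (x, y) ≈ (-5.9, 32.3).
Distances from that point to each station vs reported:
  ST02: calculated 120.7 vs reported 120.7 → residual 0.0 km
  ST03: calculated 50.0 vs reported 50.0 → residual 0.0 km
  ST04: calculated 71.6 vs reported 89.0 → residual 17.4 km
  ST05: calculated 37.5 vs reported 37.5 → residual 0.0 km
ST02, ST03, ST05 are mutually consistent (residuals ≈ 0); ST04 is off by 17.4 km.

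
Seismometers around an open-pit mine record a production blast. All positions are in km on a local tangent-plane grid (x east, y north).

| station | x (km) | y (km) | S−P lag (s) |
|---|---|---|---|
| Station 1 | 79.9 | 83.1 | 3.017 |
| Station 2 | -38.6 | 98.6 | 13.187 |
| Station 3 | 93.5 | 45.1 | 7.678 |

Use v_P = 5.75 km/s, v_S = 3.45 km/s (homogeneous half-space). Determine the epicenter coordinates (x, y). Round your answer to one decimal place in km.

x ≈ 74.7 km, y ≈ 108.6 km

Distance from S−P lag: d = Δt · v_P v_S / (v_P − v_S) = Δt · (5.75·3.45)/(5.75−3.45) ≈ 8.6250·Δt.
So d_Station 1 = 26.02, d_Station 2 = 113.74, d_Station 3 = 66.22 km.
Circle about each station: (x − 79.9)² + (y − 83.1)² = 26.02²; (x + 38.6)² + (y − 98.6)² = 113.74²; (x − 93.5)² + (y − 45.1)² = 66.22².
Subtracting the Station 1 equation from the Station 2 and Station 3 equations removes the quadratic terms:
-237.0 x + 31.0 y = -14337.45
27.2 x − 76.0 y = -6221.41
Solving the 2×2 system: x ≈ 74.7, y ≈ 108.6 km.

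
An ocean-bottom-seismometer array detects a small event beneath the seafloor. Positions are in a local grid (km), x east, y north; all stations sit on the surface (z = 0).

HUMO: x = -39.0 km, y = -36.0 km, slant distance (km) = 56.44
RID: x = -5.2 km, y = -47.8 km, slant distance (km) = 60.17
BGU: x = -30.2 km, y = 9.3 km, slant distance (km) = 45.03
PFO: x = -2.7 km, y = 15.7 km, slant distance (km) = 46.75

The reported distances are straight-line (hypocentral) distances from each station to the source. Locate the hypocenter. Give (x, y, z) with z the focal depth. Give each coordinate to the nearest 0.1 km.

Each station gives a sphere (x−x_i)² + (y−y_i)² + z² = d_i² (stations at z=0).
Subtracting the HUMO sphere from RID and BGU: z² cancels, leaving linear equations in x and y:
67.6 x − 23.6 y = -940.08
17.6 x + 90.6 y = -660.70
Solving: x ≈ -15.407, y ≈ -4.299 km (keep extra digits for the depth step; rounded: -15.4, -4.3).
Then from the HUMO sphere: z² = 56.44² − (x + 39.0)² − (y + 36.0)² with x = -15.407, y = -4.299, so z ≈ 40.298 ≈ 40.3 km.
Check against PFO (with the unrounded solution): distance 46.75 ≈ 46.75 km. ✓

(-15.4, -4.3, 40.3)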